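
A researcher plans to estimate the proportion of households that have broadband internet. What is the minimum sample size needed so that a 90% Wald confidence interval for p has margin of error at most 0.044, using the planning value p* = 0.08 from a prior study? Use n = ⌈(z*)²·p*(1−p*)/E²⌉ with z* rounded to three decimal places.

z* = 1.645 at the 90% level.
p*(1−p*) = 0.08·0.92 = 0.0736.
Required n before rounding: 2.706025 × 0.0736 / 0.044² = 102.874.
⌈102.874⌉ = 103.

n = 103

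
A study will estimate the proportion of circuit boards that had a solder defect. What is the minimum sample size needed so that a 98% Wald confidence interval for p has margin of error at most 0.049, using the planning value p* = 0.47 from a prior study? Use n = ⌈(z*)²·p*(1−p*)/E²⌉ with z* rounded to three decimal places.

z* = 2.326 at the 98% level.
p*(1−p*) = 0.2491.
Required n before rounding: 5.410276 × 0.2491 / 0.049² = 561.308.
⌈561.308⌉ = 562.

n = 562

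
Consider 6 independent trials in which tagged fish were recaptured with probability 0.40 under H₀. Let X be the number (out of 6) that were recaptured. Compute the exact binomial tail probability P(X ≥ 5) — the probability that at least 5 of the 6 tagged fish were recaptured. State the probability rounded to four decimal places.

P = 0.0410

X is binomial with n = 6 and p = 0.40.
P(X ≥ 5) = C(6,5)·0.40^5·0.60^1 + C(6,6)·0.40^6·0.60^0.
= 0.036864 + 0.004096 = 0.0410.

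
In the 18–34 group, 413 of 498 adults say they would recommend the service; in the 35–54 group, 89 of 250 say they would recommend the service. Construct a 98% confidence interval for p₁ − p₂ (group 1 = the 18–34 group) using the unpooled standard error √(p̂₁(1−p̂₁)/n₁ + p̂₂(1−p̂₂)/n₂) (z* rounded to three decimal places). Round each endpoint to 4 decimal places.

p̂₁ = 0.82932, p̂₂ = 0.35600, so the observed difference is 0.47332.
SE = √(0.000284237 + 0.000917056) = √0.001201293 = 0.034660.
For 98% confidence, z* = 2.326. Margin of error = 0.08062.
Interval: 0.47332 ± 0.08062 → (0.3927, 0.5539).

(0.3927, 0.5539)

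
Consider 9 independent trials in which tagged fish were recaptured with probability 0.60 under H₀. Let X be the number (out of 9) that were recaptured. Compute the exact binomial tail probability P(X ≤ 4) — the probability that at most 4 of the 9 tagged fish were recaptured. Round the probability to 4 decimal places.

P = 0.2666

X ~ Binomial(n=9, p=0.60).
P(X ≤ 4) = Σ_{j=0}^{4} C(9,j)·0.60^j·0.40^{9−j}.
= 0.000262 + 0.003539 + 0.021234 + 0.074318 + 0.167215 = 0.2666.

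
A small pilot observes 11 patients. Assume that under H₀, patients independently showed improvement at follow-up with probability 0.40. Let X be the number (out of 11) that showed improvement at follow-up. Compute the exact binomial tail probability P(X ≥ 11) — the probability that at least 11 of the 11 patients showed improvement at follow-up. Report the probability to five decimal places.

P = 0.00004

X ~ Binomial(n=11, p=0.40).
P(X ≥ 11) = C(11,11)·0.40^11·0.60^0.
= 0.000042 = 0.00004.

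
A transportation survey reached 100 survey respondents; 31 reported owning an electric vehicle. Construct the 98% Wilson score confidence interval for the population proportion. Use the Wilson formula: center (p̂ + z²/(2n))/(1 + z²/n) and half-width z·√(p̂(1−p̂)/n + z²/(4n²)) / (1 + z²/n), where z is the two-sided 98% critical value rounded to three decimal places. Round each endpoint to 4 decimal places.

Here p̂ = 31/100 = 0.31000 and z = 2.326 (z² = 5.410276).
Denominator 1 + z²/n = 1 + 5.410276/100 = 1.054103.
Adjusted center: (0.31000 + z²/(2n))/1.054103 = 0.31975.
Radicand: p̂(1−p̂)/n + z²/(4n²) = 0.002139000 + 0.000135257 = 0.002274257.
Half-width = 2.326·√0.002274257/1.054103 = 0.10523.
Interval: 0.31975 ± 0.10523 → (0.2145, 0.4250).

(0.2145, 0.4250)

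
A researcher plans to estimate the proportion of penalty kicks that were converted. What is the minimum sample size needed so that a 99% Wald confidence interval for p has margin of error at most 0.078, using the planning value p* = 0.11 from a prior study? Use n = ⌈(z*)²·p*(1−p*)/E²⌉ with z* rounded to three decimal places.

n = 107

z* = 2.576 at the 99% level.
p*(1−p*) = 0.0979.
Required n before rounding: 6.635776 × 0.0979 / 0.078² = 106.779.
Rounding up, n = 107.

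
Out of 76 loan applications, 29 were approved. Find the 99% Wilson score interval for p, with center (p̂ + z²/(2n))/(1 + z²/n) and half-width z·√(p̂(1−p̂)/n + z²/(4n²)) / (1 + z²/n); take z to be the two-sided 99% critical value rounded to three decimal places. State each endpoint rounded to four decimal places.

(0.2531, 0.5291)

p̂ = 29/76 = 0.38158; z = 2.576, so z² = 6.635776.
Denominator 1 + z²/n = 1 + 6.635776/76 = 1.087313.
Adjusted center: (0.38158 + z²/(2n))/1.087313 = 0.39109.
Radicand: p̂(1−p̂)/n + z²/(4n²) = 0.003104953 + 0.000287213 = 0.003392166.
Half-width = 2.576·√0.003392166/1.087313 = 0.13798.
So the interval runs from 0.2531 to 0.5291.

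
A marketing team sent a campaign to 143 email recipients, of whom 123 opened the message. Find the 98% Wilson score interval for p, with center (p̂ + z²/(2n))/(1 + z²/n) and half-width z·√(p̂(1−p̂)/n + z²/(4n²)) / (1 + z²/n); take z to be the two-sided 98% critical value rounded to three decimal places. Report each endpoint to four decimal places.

(0.7795, 0.9145)

p̂ = 123/143 = 0.86014; z = 2.326, so z² = 5.410276.
Denominator 1 + z²/n = 1 + 5.410276/143 = 1.037834.
Adjusted center: (0.86014 + z²/(2n))/1.037834 = 0.84701.
Radicand: p̂(1−p̂)/n + z²/(4n²) = 0.000841254 + 0.000066144 = 0.000907398.
Half-width = z·√(radicand)/denom = 2.326·0.030123/1.037834 = 0.06751.
Interval: 0.84701 ± 0.06751 → (0.7795, 0.9145).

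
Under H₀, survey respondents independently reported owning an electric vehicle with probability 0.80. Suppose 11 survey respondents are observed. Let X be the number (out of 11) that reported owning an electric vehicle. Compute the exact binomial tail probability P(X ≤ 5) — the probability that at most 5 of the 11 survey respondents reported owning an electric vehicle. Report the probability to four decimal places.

X is binomial with n = 11 and p = 0.80.
P(X ≤ 5) = Σ_{j=0}^{5} C(11,j)·0.80^j·0.20^{11−j}.
= 0.000000 + 0.000001 + 0.000018 + 0.000216 + 0.001730 + 0.009689 = 0.0117.

P = 0.0117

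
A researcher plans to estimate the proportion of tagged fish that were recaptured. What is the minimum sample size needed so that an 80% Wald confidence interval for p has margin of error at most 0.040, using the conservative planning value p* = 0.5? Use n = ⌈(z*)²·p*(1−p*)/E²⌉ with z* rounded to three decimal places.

z* = 1.282 at the 80% level.
p*(1−p*) = 0.2500.
(z*)²·p*(1−p*)/E² = 1.643524·0.2500/0.001600 = 256.801.
⌈256.801⌉ = 257.

n = 257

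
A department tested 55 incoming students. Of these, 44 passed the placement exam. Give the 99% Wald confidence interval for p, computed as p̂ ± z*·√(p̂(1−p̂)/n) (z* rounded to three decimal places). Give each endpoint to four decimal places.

With x = 44 successes in n = 55, p̂ = 0.80000.
SE = √(p̂(1−p̂)/n) = √(0.160000/55) = 0.053936.
The 99% critical value is z* = 2.576.
Margin of error: 2.576 × 0.053936 = 0.13894.
So the interval runs from 0.6611 to 0.9389.

(0.6611, 0.9389)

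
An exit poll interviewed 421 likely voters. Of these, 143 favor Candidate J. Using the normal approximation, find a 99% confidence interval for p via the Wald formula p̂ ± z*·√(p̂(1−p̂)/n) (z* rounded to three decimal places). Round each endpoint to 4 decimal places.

Sample proportion p̂ = 143/421 = 0.33967.
SE(p̂) = √(0.33967·0.66033/421) = 0.023082.
The 99% critical value is z* = 2.576.
Margin of error: 2.576 × 0.023082 = 0.05946.
CI: 0.33967 ± 0.05946 = (0.2802, 0.3991).

(0.2802, 0.3991)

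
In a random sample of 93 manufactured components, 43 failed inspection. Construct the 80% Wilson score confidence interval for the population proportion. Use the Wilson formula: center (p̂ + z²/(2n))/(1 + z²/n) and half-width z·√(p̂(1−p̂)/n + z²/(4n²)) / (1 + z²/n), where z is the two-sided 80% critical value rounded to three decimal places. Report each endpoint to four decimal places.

(0.3973, 0.5287)

Here p̂ = 43/93 = 0.46237 and z = 1.282 (z² = 1.643524).
Denominator 1 + z²/n = 1 + 1.643524/93 = 1.017672.
Center = (0.46237 + 0.008836)/1.017672 = 0.46302.
Radicand: p̂(1−p̂)/n + z²/(4n²) = 0.002672942 + 0.000047506 = 0.002720448.
Half-width = 1.282·√0.002720448/1.017672 = 0.06571.
So the interval runs from 0.3973 to 0.5287.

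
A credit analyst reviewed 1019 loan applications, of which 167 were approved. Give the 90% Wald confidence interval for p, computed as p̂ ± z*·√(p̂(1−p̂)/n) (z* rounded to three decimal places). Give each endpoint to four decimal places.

(0.1448, 0.1830)

Sample proportion p̂ = 167/1019 = 0.16389.
SE = √(p̂(1−p̂)/n) = √(0.137027/1019) = 0.011596.
For 90% confidence, z* = 1.645.
Margin of error: 1.645 × 0.011596 = 0.01908.
Interval: 0.16389 ± 0.01908 → (0.1448, 0.1830).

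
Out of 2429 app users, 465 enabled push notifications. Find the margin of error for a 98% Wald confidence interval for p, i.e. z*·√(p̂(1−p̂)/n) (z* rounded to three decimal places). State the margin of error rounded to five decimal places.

ME = 0.01857

Sample proportion p̂ = 465/2429 = 0.19144.
Standard error of p̂: √(0.154789/2429) = √0.000063725 = 0.007983.
For 98% confidence, z* = 2.326.
So ME = 0.01857.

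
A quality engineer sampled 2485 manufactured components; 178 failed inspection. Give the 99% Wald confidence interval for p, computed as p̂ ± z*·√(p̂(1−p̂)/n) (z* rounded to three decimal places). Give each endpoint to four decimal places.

p̂ = 178/2485 = 0.07163.
SE = √(p̂(1−p̂)/n) = √(0.066499/2485) = 0.005173.
The 99% critical value is z* = 2.576.
Margin = 2.576·0.005173 = 0.01333.
CI: 0.07163 ± 0.01333 = (0.0583, 0.0850).

(0.0583, 0.0850)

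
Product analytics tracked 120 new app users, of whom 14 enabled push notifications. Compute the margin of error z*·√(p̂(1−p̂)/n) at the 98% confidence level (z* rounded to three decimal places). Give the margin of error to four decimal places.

ME = 0.0682

p̂ = 14/120 = 0.11667.
SE = √(p̂(1−p̂)/n) = √(0.103056/120) = 0.029305.
For 98% confidence, z* = 2.326.
So ME = 0.0682.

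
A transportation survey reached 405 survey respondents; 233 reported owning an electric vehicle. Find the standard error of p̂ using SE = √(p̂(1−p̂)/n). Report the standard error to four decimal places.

SE = 0.0246

With x = 233 successes in n = 405, p̂ = 0.57531.
p̂(1−p̂) = 0.57531·0.42469 = 0.244328.
SE = √(0.244328/405) = 0.0246.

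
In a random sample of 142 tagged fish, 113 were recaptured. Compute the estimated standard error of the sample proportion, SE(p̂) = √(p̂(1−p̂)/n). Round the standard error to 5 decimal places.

SE = 0.03383

With x = 113 successes in n = 142, p̂ = 0.79577.
p̂(1−p̂) = 0.162520.
SE = √(0.162520/142) = √0.001144507 = 0.03383.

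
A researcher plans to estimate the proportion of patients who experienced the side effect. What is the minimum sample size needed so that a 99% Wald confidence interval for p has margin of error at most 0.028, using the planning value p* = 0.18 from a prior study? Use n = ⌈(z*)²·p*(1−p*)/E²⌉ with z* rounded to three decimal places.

n = 1250

For 99% confidence, z* = 2.576.
p*(1−p*) = 0.1476.
(z*)²·p*(1−p*)/E² = 6.635776·0.1476/0.000784 = 1249.286.
Rounding up, n = 1250.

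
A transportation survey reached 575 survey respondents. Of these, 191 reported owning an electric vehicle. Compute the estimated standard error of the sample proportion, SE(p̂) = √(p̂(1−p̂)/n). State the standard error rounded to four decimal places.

The sample proportion is 191/575 = 0.33217.
p̂(1−p̂) = 0.221833.
SE = √(0.221833/575) = √0.000385797 = 0.0196.

SE = 0.0196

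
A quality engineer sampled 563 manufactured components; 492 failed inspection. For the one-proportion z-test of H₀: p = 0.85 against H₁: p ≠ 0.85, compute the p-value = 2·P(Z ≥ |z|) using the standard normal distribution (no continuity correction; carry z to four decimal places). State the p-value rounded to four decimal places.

The sample proportion is 492/563 = 0.87389.
Under H₀, SE = √(p₀(1−p₀)/n) = √(0.85·0.15/563) = √0.000226465 = 0.015049.
z = (p̂ − p₀)/SE = (492/563 − 0.85)/0.015049 ≈ 1.5875.
From the standard normal, 2·P(Z ≥ |z|) = 0.1124.

p-value = 0.1124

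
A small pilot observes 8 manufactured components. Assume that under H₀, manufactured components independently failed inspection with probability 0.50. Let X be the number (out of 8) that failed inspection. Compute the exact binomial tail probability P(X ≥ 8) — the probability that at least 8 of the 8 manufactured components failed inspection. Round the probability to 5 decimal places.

X is binomial with n = 8 and p = 0.50.
P(X ≥ 8) = C(8,8)·0.50^8·0.50^0.
= 0.003906 = 0.00391.

P = 0.00391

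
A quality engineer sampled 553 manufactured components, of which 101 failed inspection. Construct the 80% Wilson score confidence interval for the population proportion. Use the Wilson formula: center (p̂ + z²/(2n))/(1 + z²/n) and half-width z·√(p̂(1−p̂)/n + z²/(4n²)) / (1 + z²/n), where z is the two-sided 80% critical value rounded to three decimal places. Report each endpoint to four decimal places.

(0.1625, 0.2046)

Here p̂ = 101/553 = 0.18264 and z = 1.282 (z² = 1.643524).
Denominator 1 + z²/n = 1 + 1.643524/553 = 1.002972.
Adjusted center: (0.18264 + z²/(2n))/1.002972 = 0.18358.
Radicand: p̂(1−p̂)/n + z²/(4n²) = 0.000269951 + 0.000001344 = 0.000271295.
Half-width = 1.282·√0.000271295/1.002972 = 0.02105.
Interval: 0.18358 ± 0.02105 → (0.1625, 0.2046).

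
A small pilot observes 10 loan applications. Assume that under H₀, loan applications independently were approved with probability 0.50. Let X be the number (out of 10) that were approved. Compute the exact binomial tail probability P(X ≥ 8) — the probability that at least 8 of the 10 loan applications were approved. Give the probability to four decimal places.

X ~ Binomial(n=10, p=0.50).
P(X ≥ 8) = C(10,8)·0.50^8·0.50^2 + C(10,9)·0.50^9·0.50^1 + C(10,10)·0.50^10·0.50^0.
= 0.043945 + 0.009766 + 0.000977 = 0.0547.

P = 0.0547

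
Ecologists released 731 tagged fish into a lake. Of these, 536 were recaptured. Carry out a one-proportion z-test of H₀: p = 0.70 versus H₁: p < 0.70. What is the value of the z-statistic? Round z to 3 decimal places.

z = 1.961

The sample proportion is 536/731 = 0.73324.
SE₀ = √(0.70·0.30/731) = 0.016949.
z = (p̂ − p₀)/SE = (0.73324 − 0.70)/0.016949 = 1.961.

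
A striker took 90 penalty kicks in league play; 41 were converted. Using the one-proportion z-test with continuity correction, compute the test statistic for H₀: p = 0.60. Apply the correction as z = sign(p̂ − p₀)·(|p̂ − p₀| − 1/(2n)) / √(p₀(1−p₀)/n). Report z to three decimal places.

The sample proportion is 41/90 = 0.45556. p̂ − p₀ = -0.144444.
1/(2n) = 0.005556.
Corrected numerator: |-0.144444| − 0.005556 = 0.138888.
SE₀ = √(0.60·0.40/90) = 0.051640.
z = (−)0.138888/0.051640 = -2.690.

z = -2.690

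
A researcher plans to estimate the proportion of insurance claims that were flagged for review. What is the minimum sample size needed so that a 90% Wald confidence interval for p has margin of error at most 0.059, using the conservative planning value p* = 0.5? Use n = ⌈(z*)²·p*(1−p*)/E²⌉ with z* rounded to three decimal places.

n = 195

The 90% critical value is z* = 1.645.
p*(1−p*) = 0.50·0.50 = 0.2500.
Required n before rounding: 2.706025 × 0.2500 / 0.059² = 194.343.
⌈194.343⌉ = 195.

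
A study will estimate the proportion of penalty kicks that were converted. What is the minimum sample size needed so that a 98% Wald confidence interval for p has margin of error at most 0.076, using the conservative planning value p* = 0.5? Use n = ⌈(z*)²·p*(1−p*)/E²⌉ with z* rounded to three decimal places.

The 98% critical value is z* = 2.326.
p*(1−p*) = 0.2500.
(z*)²·p*(1−p*)/E² = 5.410276·0.2500/0.005776 = 234.171.
⌈234.171⌉ = 235.

n = 235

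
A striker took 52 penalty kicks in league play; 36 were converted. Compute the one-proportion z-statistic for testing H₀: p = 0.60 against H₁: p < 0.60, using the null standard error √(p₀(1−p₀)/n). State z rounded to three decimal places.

z = 1.359

With x = 36 successes in n = 52, p̂ = 0.69231.
Under H₀, SE = √(p₀(1−p₀)/n) = √(0.60·0.40/52) = √0.004615385 = 0.067937.
z = (p̂ − p₀)/SE = (0.69231 − 0.60)/0.067937 = 1.359.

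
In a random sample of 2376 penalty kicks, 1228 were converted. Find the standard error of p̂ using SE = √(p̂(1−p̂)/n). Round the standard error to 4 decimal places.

p̂ = 1228/2376 = 0.51684.
p̂(1−p̂) = 0.51684·0.48316 = 0.249716.
Dividing by n and taking the root: √0.000105099 = 0.0103.

SE = 0.0103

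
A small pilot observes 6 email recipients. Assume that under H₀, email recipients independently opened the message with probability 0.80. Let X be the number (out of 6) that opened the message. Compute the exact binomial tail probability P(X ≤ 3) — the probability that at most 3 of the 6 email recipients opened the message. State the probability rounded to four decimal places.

P = 0.0989

X is binomial with n = 6 and p = 0.80.
P(X ≤ 3) = C(6,0)·0.80^0·0.20^6 + C(6,1)·0.80^1·0.20^5 + C(6,2)·0.80^2·0.20^4 + C(6,3)·0.80^3·0.20^3.
= 0.000064 + 0.001536 + 0.015360 + 0.081920 = 0.0989.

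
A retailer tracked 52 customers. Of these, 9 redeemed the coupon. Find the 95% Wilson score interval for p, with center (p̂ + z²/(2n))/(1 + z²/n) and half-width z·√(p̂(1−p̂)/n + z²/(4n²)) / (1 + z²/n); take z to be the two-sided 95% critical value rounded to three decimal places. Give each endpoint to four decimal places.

(0.0938, 0.2973)

p̂ = 9/52 = 0.17308; z = 1.960, so z² = 3.841600.
Denominator 1 + z²/n = 1 + 3.841600/52 = 1.073877.
Adjusted center: (0.17308 + z²/(2n))/1.073877 = 0.19557.
Radicand: p̂(1−p̂)/n + z²/(4n²) = 0.002752333 + 0.000355178 = 0.003107511.
Half-width = 1.960·√0.003107511/1.073877 = 0.10174.
Interval: 0.19557 ± 0.10174 → (0.0938, 0.2973).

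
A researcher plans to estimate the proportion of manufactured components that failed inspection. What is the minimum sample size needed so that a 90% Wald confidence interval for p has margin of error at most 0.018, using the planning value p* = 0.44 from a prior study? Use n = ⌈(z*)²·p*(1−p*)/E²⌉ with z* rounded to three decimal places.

z* = 1.645 at the 90% level.
p*(1−p*) = 0.44·0.56 = 0.2464.
(z*)²·p*(1−p*)/E² = 2.706025·0.2464/0.000324 = 2057.915.
Rounding up, n = 2058.

n = 2058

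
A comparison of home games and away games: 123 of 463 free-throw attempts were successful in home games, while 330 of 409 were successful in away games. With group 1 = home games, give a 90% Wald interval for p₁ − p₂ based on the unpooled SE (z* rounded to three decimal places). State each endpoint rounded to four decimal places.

(-0.5878, -0.4946)

p̂₁ = 0.26566, p̂₂ = 0.80685, so the observed difference is -0.54119.
SE = √(0.000421348 + 0.000381040) = √0.000802388 = 0.028326.
z* = 1.645 at the 90% level. Margin of error = 0.04660.
CI: -0.54119 ± 0.04660 = (-0.5878, -0.4946).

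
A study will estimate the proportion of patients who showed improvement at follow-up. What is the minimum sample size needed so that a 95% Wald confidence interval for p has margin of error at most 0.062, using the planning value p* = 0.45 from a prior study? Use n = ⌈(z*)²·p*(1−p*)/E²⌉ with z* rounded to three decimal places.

n = 248

The 95% critical value is z* = 1.960.
p*(1−p*) = 0.45·0.55 = 0.2475.
Required n before rounding: 3.841600 × 0.2475 / 0.062² = 247.345.
⌈247.345⌉ = 248.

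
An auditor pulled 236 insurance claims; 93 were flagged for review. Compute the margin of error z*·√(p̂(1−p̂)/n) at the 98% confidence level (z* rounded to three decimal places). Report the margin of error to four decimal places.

p̂ = 93/236 = 0.39407.
Standard error of p̂: √(0.238778/236) = √0.001011773 = 0.031808.
For 98% confidence, z* = 2.326.
So ME = 0.0740.

ME = 0.0740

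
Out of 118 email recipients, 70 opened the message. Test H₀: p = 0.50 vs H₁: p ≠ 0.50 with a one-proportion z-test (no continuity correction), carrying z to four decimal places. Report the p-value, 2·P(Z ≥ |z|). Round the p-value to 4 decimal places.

p-value = 0.0428

Sample proportion p̂ = 70/118 = 0.59322.
Under H₀, SE = √(p₀(1−p₀)/n) = √(0.50·0.50/118) = √0.002118644 = 0.046029.
z = (p̂ − p₀)/SE = (70/118 − 0.50)/0.046029 ≈ 2.0253.
p-value = 2·P(Z ≥ |z|) with z = 2.0253 → 0.0428.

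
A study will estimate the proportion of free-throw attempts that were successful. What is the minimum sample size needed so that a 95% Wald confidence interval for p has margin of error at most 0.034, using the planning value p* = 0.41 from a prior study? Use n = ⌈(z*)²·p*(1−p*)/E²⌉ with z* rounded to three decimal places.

n = 804

The 95% critical value is z* = 1.960.
p*(1−p*) = 0.41·0.59 = 0.2419.
(z*)²·p*(1−p*)/E² = 3.841600·0.2419/0.001156 = 803.878.
⌈803.878⌉ = 804.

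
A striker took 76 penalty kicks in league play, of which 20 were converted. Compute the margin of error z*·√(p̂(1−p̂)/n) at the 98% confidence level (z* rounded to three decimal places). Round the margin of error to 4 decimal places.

ME = 0.1175

p̂ = 20/76 = 0.26316.
SE = √(p̂(1−p̂)/n) = √(0.193906/76) = 0.050511.
The 98% critical value is z* = 2.326.
Margin of error = z*·SE = 2.326 × 0.050511 = 0.1175.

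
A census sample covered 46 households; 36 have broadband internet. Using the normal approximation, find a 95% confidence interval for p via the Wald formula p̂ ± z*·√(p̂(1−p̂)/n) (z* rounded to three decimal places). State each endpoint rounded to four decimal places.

With x = 36 successes in n = 46, p̂ = 0.78261.
SE = √(p̂(1−p̂)/n) = √(0.170132/46) = 0.060816.
z* = 1.960 at the 95% level.
Margin = 1.960·0.060816 = 0.11920.
So the interval runs from 0.6634 to 0.9018.

(0.6634, 0.9018)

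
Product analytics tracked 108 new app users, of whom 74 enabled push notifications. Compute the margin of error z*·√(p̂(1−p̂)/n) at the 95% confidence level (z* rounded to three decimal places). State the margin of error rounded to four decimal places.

ME = 0.0876

The sample proportion is 74/108 = 0.68519.
SE = √(p̂(1−p̂)/n) = √(0.215706/108) = 0.044691.
For 95% confidence, z* = 1.960.
Margin of error = z*·SE = 1.960 × 0.044691 = 0.0876.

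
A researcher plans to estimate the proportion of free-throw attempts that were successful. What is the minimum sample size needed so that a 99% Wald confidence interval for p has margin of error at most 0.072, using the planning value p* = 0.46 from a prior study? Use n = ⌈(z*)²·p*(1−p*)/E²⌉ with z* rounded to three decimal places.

n = 318

For 99% confidence, z* = 2.576.
p*(1−p*) = 0.46·0.54 = 0.2484.
(z*)²·p*(1−p*)/E² = 6.635776·0.2484/0.005184 = 317.964.
⌈317.964⌉ = 318.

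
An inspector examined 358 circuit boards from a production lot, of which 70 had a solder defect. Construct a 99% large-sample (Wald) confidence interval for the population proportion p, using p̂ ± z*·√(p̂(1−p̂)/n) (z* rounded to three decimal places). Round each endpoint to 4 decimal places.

(0.1415, 0.2495)

Sample proportion p̂ = 70/358 = 0.19553.
SE = √(p̂(1−p̂)/n) = √(0.157298/358) = 0.020961.
For 99% confidence, z* = 2.576.
Margin of error: 2.576 × 0.020961 = 0.05400.
Interval: 0.19553 ± 0.05400 → (0.1415, 0.2495).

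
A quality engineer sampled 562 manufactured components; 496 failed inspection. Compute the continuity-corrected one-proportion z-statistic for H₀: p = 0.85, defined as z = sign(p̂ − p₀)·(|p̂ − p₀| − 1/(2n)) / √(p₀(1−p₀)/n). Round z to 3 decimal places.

Sample proportion p̂ = 496/562 = 0.88256. p̂ − p₀ = 0.032562.
1/(2n) = 0.000890.
Corrected numerator: |0.032562| − 0.000890 = 0.031672.
Under H₀, SE = √(p₀(1−p₀)/n) = √(0.85·0.15/562) = √0.000226868 = 0.015062.
z = +0.031672/0.015062 = 2.103.

z = 2.103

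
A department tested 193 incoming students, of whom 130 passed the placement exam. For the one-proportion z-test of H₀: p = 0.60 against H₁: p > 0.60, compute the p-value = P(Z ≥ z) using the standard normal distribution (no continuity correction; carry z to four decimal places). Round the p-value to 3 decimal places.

p-value = 0.018

With x = 130 successes in n = 193, p̂ = 0.67358.
Under H₀, SE = √(p₀(1−p₀)/n) = √(0.60·0.40/193) = √0.001243523 = 0.035264.
Test statistic (full precision, shown to 4 dp): z = (130/193 − 0.60)/SE₀ ≈ 2.0864.
From the standard normal, P(Z ≥ z) = 0.018.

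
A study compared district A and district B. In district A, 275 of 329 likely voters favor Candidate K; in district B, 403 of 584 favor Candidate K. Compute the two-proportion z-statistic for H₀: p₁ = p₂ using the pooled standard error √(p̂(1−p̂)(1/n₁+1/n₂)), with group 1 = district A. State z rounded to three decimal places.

z = 4.838

Sample proportions: p̂₁ = 275/329 = 0.83587 and p̂₂ = 403/584 = 0.69007.
Pooled p̂ = (275+403)/(329+584) = 678/913 = 0.74261.
Pooled SE = √[0.1911419·0.00475184] ≈ 0.030138.
z = 0.14580/0.030138 = 4.838.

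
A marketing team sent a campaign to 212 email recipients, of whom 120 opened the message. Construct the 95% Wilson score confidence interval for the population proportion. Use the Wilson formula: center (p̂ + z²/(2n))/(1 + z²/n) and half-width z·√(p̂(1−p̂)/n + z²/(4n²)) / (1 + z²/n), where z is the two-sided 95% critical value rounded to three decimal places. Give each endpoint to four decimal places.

p̂ = 120/212 = 0.56604; z = 1.960, so z² = 3.841600.
1 + z²/n = 1.018121.
Adjusted center: (0.56604 + z²/(2n))/1.018121 = 0.56486.
Radicand: p̂(1−p̂)/n + z²/(4n²) = 0.001158675 + 0.000021369 = 0.001180044.
Half-width = 1.960·√0.001180044/1.018121 = 0.06613.
Interval: 0.56486 ± 0.06613 → (0.4987, 0.6310).

(0.4987, 0.6310)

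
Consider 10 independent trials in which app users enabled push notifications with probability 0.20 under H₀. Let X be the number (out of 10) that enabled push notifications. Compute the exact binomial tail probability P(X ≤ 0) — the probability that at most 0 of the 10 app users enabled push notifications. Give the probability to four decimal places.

X ~ Binomial(n=10, p=0.20).
P(X ≤ 0) = C(10,0)·0.20^0·0.80^10.
= 0.107374 = 0.1074.

P = 0.1074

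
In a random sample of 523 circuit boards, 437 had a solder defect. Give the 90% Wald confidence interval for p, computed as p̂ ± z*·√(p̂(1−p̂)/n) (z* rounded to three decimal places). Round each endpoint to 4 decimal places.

The sample proportion is 437/523 = 0.83556.
Standard error of p̂: √(0.137397/523) = √0.000262709 = 0.016208.
The 90% critical value is z* = 1.645.
Margin of error: 1.645 × 0.016208 = 0.02666.
So the interval runs from 0.8089 to 0.8622.

(0.8089, 0.8622)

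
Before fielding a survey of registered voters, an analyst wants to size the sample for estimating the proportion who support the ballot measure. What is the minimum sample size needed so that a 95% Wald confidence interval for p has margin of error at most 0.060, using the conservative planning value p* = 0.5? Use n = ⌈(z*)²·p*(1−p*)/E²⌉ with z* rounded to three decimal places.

n = 267

For 95% confidence, z* = 1.960.
p*(1−p*) = 0.50·0.50 = 0.2500.
(z*)²·p*(1−p*)/E² = 3.841600·0.2500/0.003600 = 266.778.
Rounding up, n = 267.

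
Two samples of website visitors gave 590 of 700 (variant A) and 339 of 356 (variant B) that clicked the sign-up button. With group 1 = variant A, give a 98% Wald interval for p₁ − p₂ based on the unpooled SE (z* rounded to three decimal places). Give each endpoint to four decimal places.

(-0.1508, -0.0680)

p̂₁ = 0.84286, p̂₂ = 0.95225, so the observed difference is -0.10939.
SE = √(0.000189213 + 0.000127732) = √0.000316945 = 0.017803.
For 98% confidence, z* = 2.326. Margin = 2.326·0.017803 = 0.04141.
CI: -0.10939 ± 0.04141 = (-0.1508, -0.0680).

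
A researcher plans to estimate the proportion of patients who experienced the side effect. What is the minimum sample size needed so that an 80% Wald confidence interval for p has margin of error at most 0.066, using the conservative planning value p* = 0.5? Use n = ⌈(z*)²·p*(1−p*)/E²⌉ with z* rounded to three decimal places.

z* = 1.282 at the 80% level.
p*(1−p*) = 0.2500.
Required n before rounding: 1.643524 × 0.2500 / 0.066² = 94.325.
Rounding up, n = 95.

n = 95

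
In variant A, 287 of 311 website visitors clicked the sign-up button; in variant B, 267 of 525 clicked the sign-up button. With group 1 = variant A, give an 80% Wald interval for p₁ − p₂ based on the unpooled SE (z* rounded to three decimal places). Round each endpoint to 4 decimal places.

(0.3802, 0.4483)

p̂₁ = 287/311 = 0.92283, p̂₂ = 267/525 = 0.50857; p̂₁ − p̂₂ = 0.41426.
Unpooled SE = √(p̂₁(1−p̂₁)/n₁ + p̂₂(1−p̂₂)/n₂) = √(0.000228988 + 0.000476051) = 0.026553.
For 80% confidence, z* = 1.282. Margin of error = 0.03404.
So the interval runs from 0.3802 to 0.4483.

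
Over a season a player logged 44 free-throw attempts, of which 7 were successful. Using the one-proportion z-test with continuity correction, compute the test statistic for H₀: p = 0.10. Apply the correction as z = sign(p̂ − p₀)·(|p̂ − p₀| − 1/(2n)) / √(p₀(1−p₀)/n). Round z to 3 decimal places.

The sample proportion is 7/44 = 0.15909. p̂ − p₀ = 0.059091.
1/(2n) = 0.011364.
Corrected numerator: |0.059091| − 0.011364 = 0.047727.
Null standard error: √(0.10·0.90/44) = √0.002045455 = 0.045227.
z = +0.047727/0.045227 = 1.055.

z = 1.055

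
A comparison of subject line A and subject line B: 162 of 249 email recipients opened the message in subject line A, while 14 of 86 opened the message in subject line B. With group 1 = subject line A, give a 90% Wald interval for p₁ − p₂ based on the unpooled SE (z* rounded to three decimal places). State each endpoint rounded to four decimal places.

p̂₁ = 162/249 = 0.65060, p̂₂ = 14/86 = 0.16279; p̂₁ − p̂₂ = 0.48781.
SE = √(0.000912927 + 0.001584766) = √0.002497693 = 0.049977.
z* = 1.645 at the 90% level. Margin of error = 0.08221.
So the interval runs from 0.4056 to 0.5700.

(0.4056, 0.5700)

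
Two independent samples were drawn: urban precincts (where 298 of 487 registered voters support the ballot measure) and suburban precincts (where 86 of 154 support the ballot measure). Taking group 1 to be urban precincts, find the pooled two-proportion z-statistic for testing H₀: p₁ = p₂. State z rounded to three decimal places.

p̂₁ = 298/487 = 0.61191, p̂₂ = 86/154 = 0.55844.
Pooling: p̂ = 384/641 = 0.59906.
Pooled SE = √[0.2401863·0.00854689] ≈ 0.045308.
z = 0.05347/0.045308 = 1.180.

z = 1.180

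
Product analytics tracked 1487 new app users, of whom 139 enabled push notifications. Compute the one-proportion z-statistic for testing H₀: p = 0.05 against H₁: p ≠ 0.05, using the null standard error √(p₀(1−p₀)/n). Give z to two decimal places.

z = 7.69

With x = 139 successes in n = 1487, p̂ = 0.09348.
SE₀ = √(0.05·0.95/1487) = 0.005652.
z = (0.09348 − 0.05)/0.005652 = 0.04348/0.005652 = 7.69.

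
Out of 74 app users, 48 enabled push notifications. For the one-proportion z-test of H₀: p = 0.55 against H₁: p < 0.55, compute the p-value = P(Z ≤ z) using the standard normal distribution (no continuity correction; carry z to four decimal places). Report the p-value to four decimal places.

p-value = 0.9560

The sample proportion is 48/74 = 0.64865.
SE₀ = √(0.55·0.45/74) = 0.057832.
z = (p̂ − p₀)/SE = (48/74 − 0.55)/0.057832 ≈ 1.7058.
p-value = P(Z ≤ z) with z = 1.7058 → 0.9560.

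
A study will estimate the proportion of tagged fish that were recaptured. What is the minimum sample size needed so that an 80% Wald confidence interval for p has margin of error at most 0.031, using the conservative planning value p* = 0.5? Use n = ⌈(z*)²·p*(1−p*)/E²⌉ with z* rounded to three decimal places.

n = 428

z* = 1.282 at the 80% level.
p*(1−p*) = 0.2500.
(z*)²·p*(1−p*)/E² = 1.643524·0.2500/0.000961 = 427.556.
⌈427.556⌉ = 428.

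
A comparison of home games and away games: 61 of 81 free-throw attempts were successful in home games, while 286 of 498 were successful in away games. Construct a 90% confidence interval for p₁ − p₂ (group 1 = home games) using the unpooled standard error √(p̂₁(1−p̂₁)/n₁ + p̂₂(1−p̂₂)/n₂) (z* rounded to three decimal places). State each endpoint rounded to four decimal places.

p̂₁ = 0.75309, p̂₂ = 0.57430, so the observed difference is 0.17879.
Unpooled SE = √(p̂₁(1−p̂₁)/n₁ + p̂₂(1−p̂₂)/n₂) = √(0.002295645 + 0.000490924) = 0.052788.
z* = 1.645 at the 90% level. Margin of error = 0.08684.
Interval: 0.17879 ± 0.08684 → (0.0920, 0.2656).

(0.0920, 0.2656)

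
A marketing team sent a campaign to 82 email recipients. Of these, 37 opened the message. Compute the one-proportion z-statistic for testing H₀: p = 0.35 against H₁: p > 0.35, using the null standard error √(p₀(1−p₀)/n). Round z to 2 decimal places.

With x = 37 successes in n = 82, p̂ = 0.45122.
Under H₀, SE = √(p₀(1−p₀)/n) = √(0.35·0.65/82) = √0.002774390 = 0.052672.
Test statistic: z = 0.10122/0.052672 = 1.92.

z = 1.92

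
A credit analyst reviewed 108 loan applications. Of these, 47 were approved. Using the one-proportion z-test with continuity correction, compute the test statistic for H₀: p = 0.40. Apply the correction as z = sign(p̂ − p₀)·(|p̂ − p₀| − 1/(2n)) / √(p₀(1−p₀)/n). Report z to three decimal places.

z = 0.648

p̂ = 47/108 = 0.43519. p̂ − p₀ = 0.035185.
1/(2n) = 0.004630.
Corrected numerator: |0.035185| − 0.004630 = 0.030555.
SE₀ = √(0.40·0.60/108) = 0.047140.
z = +0.030555/0.047140 = 0.648.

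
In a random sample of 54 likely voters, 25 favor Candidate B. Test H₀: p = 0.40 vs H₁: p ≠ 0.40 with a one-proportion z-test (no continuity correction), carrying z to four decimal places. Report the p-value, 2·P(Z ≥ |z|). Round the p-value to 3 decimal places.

p-value = 0.345

Sample proportion p̂ = 25/54 = 0.46296.
Null standard error: √(0.40·0.60/54) = √0.004444444 = 0.066667.
Test statistic (full precision, shown to 4 dp): z = (25/54 − 0.40)/SE₀ ≈ 0.9444.
p-value = 2·P(Z ≥ |z|) with z = 0.9444 → 0.345.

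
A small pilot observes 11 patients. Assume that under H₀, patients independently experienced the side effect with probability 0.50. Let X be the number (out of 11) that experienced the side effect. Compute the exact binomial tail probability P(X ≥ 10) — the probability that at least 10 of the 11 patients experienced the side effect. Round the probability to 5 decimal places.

X is binomial with n = 11 and p = 0.50.
P(X ≥ 10) = C(11,10)·0.50^10·0.50^1 + C(11,11)·0.50^11·0.50^0.
= 0.005371 + 0.000488 = 0.00586.

P = 0.00586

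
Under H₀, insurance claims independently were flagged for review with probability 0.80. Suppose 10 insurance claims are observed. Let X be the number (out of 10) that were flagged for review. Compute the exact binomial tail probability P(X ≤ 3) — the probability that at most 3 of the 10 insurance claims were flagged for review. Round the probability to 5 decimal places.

P = 0.00086

X ~ Binomial(n=10, p=0.80).
P(X ≤ 3) = C(10,0)·0.80^0·0.20^10 + C(10,1)·0.80^1·0.20^9 + C(10,2)·0.80^2·0.20^8 + C(10,3)·0.80^3·0.20^7.
= 0.000000 + 0.000004 + 0.000074 + 0.000786 = 0.00086.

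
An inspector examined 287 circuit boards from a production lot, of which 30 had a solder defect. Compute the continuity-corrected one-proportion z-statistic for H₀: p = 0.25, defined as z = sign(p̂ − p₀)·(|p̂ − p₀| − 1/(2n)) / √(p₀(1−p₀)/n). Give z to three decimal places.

z = -5.623

p̂ = 30/287 = 0.10453. p̂ − p₀ = -0.145470.
Continuity correction 1/(2n) = 1/574 = 0.001742.
Corrected numerator: |-0.145470| − 0.001742 = 0.143728.
Under H₀, SE = √(p₀(1−p₀)/n) = √(0.25·0.75/287) = √0.000653310 = 0.025560.
z = −0.143728/0.025560 = -5.623.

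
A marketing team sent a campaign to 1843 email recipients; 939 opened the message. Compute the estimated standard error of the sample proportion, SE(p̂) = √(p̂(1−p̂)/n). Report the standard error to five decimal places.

With x = 939 successes in n = 1843, p̂ = 0.50950.
p̂(1−p̂) = 0.249910.
SE = √(0.249910/1843) = 0.01164.

SE = 0.01164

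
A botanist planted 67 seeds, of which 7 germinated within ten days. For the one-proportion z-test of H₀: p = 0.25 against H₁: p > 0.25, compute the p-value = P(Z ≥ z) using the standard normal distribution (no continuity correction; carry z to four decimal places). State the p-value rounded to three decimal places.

p-value = 0.997

With x = 7 successes in n = 67, p̂ = 0.10448.
SE₀ = √(0.25·0.75/67) = 0.052901.
z = (p̂ − p₀)/SE = (7/67 − 0.25)/0.052901 ≈ -2.7508.
p-value = P(Z ≥ z) with z = -2.7508 → 0.997.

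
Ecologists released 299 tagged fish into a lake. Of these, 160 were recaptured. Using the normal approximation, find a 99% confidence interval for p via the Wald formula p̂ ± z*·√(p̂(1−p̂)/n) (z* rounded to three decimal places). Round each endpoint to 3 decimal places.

p̂ = 160/299 = 0.53512.
SE(p̂) = √(0.53512·0.46488/299) = 0.028844.
The 99% critical value is z* = 2.576.
Margin = 2.576·0.028844 = 0.07430.
Interval: 0.53512 ± 0.07430 → (0.461, 0.609).

(0.461, 0.609)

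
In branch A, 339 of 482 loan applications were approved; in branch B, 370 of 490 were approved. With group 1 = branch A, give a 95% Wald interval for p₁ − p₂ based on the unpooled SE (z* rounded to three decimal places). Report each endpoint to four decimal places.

p̂₁ = 339/482 = 0.70332, p̂₂ = 370/490 = 0.75510; p̂₁ − p̂₂ = -0.05178.
Unpooled SE = √(p̂₁(1−p̂₁)/n₁ + p̂₂(1−p̂₂)/n₂) = √(0.000432907 + 0.000377394) = 0.028466.
z* = 1.960 at the 95% level. Margin = 1.960·0.028466 = 0.05579.
So the interval runs from -0.1076 to 0.0040.

(-0.1076, 0.0040)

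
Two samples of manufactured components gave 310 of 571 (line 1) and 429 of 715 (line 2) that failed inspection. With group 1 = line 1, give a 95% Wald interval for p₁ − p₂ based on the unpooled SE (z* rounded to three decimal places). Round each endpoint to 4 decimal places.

p̂₁ = 0.54291, p̂₂ = 0.60000, so the observed difference is -0.05709.
Unpooled SE = √(p̂₁(1−p̂₁)/n₁ + p̂₂(1−p̂₂)/n₂) = √(0.000434604 + 0.000335664) = 0.027754.
For 95% confidence, z* = 1.960. Margin of error = 0.05440.
CI: -0.05709 ± 0.05440 = (-0.1115, -0.0027).

(-0.1115, -0.0027)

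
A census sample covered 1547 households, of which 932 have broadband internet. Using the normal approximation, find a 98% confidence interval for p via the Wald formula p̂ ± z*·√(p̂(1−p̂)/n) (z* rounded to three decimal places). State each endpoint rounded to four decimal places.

With x = 932 successes in n = 1547, p̂ = 0.60246.
Standard error of p̂: √(0.239503/1547) = √0.000154818 = 0.012443.
For 98% confidence, z* = 2.326.
Margin of error: 2.326 × 0.012443 = 0.02894.
CI: 0.60246 ± 0.02894 = (0.5735, 0.6314).

(0.5735, 0.6314)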